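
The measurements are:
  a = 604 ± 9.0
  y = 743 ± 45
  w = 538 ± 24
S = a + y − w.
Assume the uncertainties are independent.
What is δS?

51.8

S is a linear combination, so absolute uncertainties add in quadrature:
  (δa)² = 81.0;  (δy)² = 2020;  (δw)² = 576
δS = √(2680) = 51.8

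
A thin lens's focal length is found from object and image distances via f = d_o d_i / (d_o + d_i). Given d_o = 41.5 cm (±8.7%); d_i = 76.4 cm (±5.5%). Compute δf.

1.60 cm

∂f/∂d_o = (d_i/(d_o+d_i))² = 0.420;  ∂f/∂d_i = (d_o/(d_o+d_i))² = 0.124
δf = √((∂f/∂d_o · δd_o)² + (∂f/∂d_i · δd_i)²) = √(2.30 + 0.271) = 1.60 cm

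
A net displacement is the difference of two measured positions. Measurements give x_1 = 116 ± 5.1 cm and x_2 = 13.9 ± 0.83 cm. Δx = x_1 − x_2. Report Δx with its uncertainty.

102 ± 5.17 cm

For a sum/difference, combine absolute errors in quadrature:
  (δx_1)² = 26.0;  (δx_2)² = 0.689
δΔx = √(26.7) = 5.17 cm
Δx = 102 cm.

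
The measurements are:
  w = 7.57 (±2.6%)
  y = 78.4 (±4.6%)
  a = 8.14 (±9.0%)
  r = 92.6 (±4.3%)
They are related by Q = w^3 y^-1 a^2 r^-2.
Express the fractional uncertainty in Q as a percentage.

21.9%

Each factor contributes (exponent × relative error)² to (δQ/Q)²:
  (3·δw/w)² = (3×0.0260)² = 0.00608;  (-1·δy/y)² = (-1×0.0460)² = 0.00212;  (2·δa/a)² = (2×0.0900)² = 0.0324;  (-2·δr/r)² = (-2×0.0430)² = 0.00740
δQ/Q = √(0.0480) = 0.219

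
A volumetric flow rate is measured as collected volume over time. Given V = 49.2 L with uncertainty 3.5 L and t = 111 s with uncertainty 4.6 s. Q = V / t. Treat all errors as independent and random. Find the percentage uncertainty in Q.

Q is a product of powers, so relative uncertainties combine in quadrature:
  (1·δV/V)² = (1×0.0711)² = 0.00506;  (-1·δt/t)² = (-1×0.0414)² = 0.00172
δQ/Q = √(0.00678) = 0.0823

8.23%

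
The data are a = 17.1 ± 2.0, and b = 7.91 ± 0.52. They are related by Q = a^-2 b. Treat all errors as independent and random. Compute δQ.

Relative error in a monomial: (δQ/Q)² = Σ (nᵢ · δxᵢ/xᵢ)².
  (-2·δa/a)² = (-2×0.117)² = 0.0547;  (1·δb/b)² = (1×0.0657)² = 0.00432
δQ/Q = √(0.0590) = 0.243
Q = 0.0271, so δQ = 0.243 × 0.0271 = 0.00657.

0.00657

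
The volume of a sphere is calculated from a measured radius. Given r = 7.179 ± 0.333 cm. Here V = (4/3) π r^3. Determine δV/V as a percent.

Relative error in a monomial: (δV/V)² = Σ (nᵢ · δxᵢ/xᵢ)².
  (3·δr/r)² = (3×0.0464)² = 0.0194
δV/V = √(0.0194) = 0.139

13.9%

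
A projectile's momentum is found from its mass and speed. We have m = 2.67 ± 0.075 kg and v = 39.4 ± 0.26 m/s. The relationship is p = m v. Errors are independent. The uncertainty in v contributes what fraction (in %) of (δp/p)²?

(δp/p)² = (1·δm/m)² + (1·δv/v)²
  m term: (1×0.0281)² = 0.000789
  v term: (1×0.00660)² = 4.35e-05
Total = 0.000833. Share from v = 4.35e-05/0.000833 = 0.0523.

5.23%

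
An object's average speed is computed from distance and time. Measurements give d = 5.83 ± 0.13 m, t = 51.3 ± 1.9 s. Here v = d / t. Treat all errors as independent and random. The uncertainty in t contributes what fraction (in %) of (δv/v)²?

(δv/v)² = (1·δd/d)² + (-1·δt/t)²
  d term: (1×0.0223)² = 0.000497
  t term: (-1×0.0370)² = 0.00137
Total = 0.00187. Share from t = 0.00137/0.00187 = 0.734.

73.4%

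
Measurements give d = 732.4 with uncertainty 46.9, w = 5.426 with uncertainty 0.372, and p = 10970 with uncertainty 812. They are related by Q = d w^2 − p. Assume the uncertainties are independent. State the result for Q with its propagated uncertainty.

10590 ± 3360

Let h = d·w^2 = 21560. δh/h = √((1·δd/d)² + (2·δw/w)²) = √(0.00410 + 0.0188) = 0.151, so δh = 3260.
Q = h − p: δQ = √(δh² + δp²) = √(1.06e+07 + 6.59e+05) = 3360
Q = 10590.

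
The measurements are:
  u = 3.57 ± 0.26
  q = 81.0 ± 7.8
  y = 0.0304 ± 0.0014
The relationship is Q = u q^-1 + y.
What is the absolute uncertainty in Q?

Let p = u·q^-1 = 0.0441. δp/p = √((1·δu/u)² + (-1·δq/q)²) = √(0.00530 + 0.00927) = 0.121, so δp = 0.00532.
Q = p + y: δQ = √(δp² + δy²) = √(2.83e-05 + 1.96e-06) = 0.00550

0.00550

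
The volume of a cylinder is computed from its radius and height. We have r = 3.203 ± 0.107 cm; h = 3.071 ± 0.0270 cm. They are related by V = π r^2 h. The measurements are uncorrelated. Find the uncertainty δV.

V is a product of powers, so relative uncertainties combine in quadrature:
  (2·δr/r)² = (2×0.0334)² = 0.00446;  (1·δh/h)² = (1×0.00879)² = 7.73e-05
δV/V = √(0.00454) = 0.0674
V = 98.98 cm^3, so δV = 0.0674 × 98.98 = 6.67 cm^3.

6.67 cm^3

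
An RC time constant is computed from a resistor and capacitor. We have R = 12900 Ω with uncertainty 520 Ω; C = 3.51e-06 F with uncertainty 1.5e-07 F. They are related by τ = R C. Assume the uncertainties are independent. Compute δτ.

Each factor contributes (exponent × relative error)² to (δτ/τ)²:
  (1·δR/R)² = (1×0.0403)² = 0.00162;  (1·δC/C)² = (1×0.0427)² = 0.00183
δτ/τ = √(0.00345) = 0.0587
τ = 0.0453 s, so δτ = 0.0587 × 0.0453 = 0.00266 s.

0.00266 s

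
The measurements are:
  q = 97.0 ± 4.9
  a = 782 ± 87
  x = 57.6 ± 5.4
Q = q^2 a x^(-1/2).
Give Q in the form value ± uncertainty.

(9.69 ± 1.53) × 10^5

Relative error in a monomial: (δQ/Q)² = Σ (nᵢ · δxᵢ/xᵢ)².
  (2·δq/q)² = (2×0.0505)² = 0.0102;  (1·δa/a)² = (1×0.111)² = 0.0124;  (−½·δx/x)² = (-0.5×0.0938)² = 0.00220
δQ/Q = √(0.0248) = 0.157
Q = 9.69e+05, so δQ = 0.157 × 9.69e+05 = 1.53e+05.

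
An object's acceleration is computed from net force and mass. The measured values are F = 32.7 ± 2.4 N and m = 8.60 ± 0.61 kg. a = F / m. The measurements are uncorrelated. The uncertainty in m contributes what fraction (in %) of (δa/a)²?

(δa/a)² = (1·δF/F)² + (-1·δm/m)²
  F term: (1×0.0734)² = 0.00539
  m term: (-1×0.0709)² = 0.00503
Total = 0.0104. Share from m = 0.00503/0.0104 = 0.483.

48.3%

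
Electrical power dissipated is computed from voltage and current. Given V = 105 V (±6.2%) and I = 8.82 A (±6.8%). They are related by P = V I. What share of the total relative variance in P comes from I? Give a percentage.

54.6%

(δP/P)² = (1·δV/V)² + (1·δI/I)²
  V term: (1×0.0620)² = 0.00384
  I term: (1×0.0680)² = 0.00462
Total = 0.00847. Share from I = 0.00462/0.00847 = 0.546.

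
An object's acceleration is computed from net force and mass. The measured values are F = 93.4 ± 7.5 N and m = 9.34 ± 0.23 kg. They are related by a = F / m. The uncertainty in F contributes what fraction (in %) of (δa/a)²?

(δa/a)² = (1·δF/F)² + (-1·δm/m)²
  F term: (1×0.0803)² = 0.00645
  m term: (-1×0.0246)² = 0.000606
Total = 0.00705. Share from F = 0.00645/0.00705 = 0.914.

91.4%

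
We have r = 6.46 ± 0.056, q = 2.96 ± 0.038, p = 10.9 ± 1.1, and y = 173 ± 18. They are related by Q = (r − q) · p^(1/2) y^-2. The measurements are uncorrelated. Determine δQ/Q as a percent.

21.5%

Let u = r − q = 3.50. δu = √(δr² + δq²) = √(0.00314 + 0.00144) = 0.0677, so δu/u = 0.0193.
Q is then a monomial in u, p, y:
δQ/Q = √((δu/u)² + (½·δp/p)² + (-2·δy/y)²) = √(0.000374 + 0.00255 + 0.0433) = 0.215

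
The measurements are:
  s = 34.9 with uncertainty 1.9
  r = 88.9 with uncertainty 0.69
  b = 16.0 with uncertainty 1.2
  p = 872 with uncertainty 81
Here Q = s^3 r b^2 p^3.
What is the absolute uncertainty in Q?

2.28e+17

Each factor contributes (exponent × relative error)² to (δQ/Q)²:
  (3·δs/s)² = (3×0.0544)² = 0.0267;  (1·δr/r)² = (1×0.00776)² = 6.02e-05;  (2·δb/b)² = (2×0.0750)² = 0.0225;  (3·δp/p)² = (3×0.0929)² = 0.0777
δQ/Q = √(0.127) = 0.356
Q = 6.41e+17, so δQ = 0.356 × 6.41e+17 = 2.28e+17.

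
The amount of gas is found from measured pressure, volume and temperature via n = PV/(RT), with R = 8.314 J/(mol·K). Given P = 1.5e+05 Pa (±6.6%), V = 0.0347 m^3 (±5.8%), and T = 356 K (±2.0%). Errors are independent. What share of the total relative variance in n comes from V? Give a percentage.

41.4%

(δn/n)² = (1·δP/P)² + (1·δV/V)² + (-1·δT/T)²
  P term: (1×0.0660)² = 0.00436
  V term: (1×0.0580)² = 0.00336
  T term: (-1×0.0200)² = 0.000400
Total = 0.00812. Share from V = 0.00336/0.00812 = 0.414.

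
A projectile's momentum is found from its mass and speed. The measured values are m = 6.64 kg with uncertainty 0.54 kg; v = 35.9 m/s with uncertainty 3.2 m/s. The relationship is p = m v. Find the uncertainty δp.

For a monomial p ∝ m, v, fractional errors add in quadrature:
  (1·δm/m)² = (1×0.0813)² = 0.00661;  (1·δv/v)² = (1×0.0891)² = 0.00795
δp/p = √(0.0146) = 0.121
p = 238 kg·m/s, so δp = 0.121 × 238 = 28.8 kg·m/s.

28.8 kg·m/s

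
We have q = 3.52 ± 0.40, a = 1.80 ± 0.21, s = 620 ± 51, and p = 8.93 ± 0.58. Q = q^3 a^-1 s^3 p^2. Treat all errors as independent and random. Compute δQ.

Each factor contributes (exponent × relative error)² to (δQ/Q)²:
  (3·δq/q)² = (3×0.114)² = 0.116;  (-1·δa/a)² = (-1×0.117)² = 0.0136;  (3·δs/s)² = (3×0.0823)² = 0.0609;  (2·δp/p)² = (2×0.0649)² = 0.0169
δQ/Q = √(0.208) = 0.456
Q = 4.61e+11, so δQ = 0.456 × 4.61e+11 = 2.1e+11.

2.1e+11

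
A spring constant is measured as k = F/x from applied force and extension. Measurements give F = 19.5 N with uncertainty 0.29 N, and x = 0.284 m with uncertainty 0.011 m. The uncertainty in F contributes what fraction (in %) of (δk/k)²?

12.8%

(δk/k)² = (1·δF/F)² + (-1·δx/x)²
  F term: (1×0.0149)² = 0.000221
  x term: (-1×0.0387)² = 0.00150
Total = 0.00172. Share from F = 0.000221/0.00172 = 0.128.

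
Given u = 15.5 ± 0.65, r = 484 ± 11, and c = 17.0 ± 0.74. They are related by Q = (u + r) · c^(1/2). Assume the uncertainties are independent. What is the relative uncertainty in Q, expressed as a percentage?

Let w = u + r = 500. δw = √(δu² + δr²) = √(0.423 + 121) = 11.0, so δw/w = 0.0221.
Q is then a monomial in w, c:
δQ/Q = √((δw/w)² + (½·δc/c)²) = √(0.000487 + 0.000474) = 0.0310

3.10%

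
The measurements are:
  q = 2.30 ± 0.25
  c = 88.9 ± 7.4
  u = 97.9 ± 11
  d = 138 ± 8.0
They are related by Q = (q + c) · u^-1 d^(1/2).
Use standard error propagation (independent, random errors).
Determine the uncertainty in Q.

1.55

Let w = q + c = 91.2. δw = √(δq² + δc²) = √(0.0625 + 54.8) = 7.40, so δw/w = 0.0812.
Q is then a monomial in w, u, d:
δQ/Q = √((δw/w)² + (-1·δu/u)² + (½·δd/d)²) = √(0.00659 + 0.0126 + 0.000840) = 0.142
Q = 10.9, so δQ = 0.142 × 10.9 = 1.55.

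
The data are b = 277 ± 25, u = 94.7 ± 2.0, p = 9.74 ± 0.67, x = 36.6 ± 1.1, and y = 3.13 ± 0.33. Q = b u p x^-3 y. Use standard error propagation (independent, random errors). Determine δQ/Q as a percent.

18.0%

Relative error in a monomial: (δQ/Q)² = Σ (nᵢ · δxᵢ/xᵢ)².
  (1·δb/b)² = (1×0.0903)² = 0.00815;  (1·δu/u)² = (1×0.0211)² = 0.000446;  (1·δp/p)² = (1×0.0688)² = 0.00473;  (-3·δx/x)² = (-3×0.0301)² = 0.00813;  (1·δy/y)² = (1×0.105)² = 0.0111
δQ/Q = √(0.0326) = 0.180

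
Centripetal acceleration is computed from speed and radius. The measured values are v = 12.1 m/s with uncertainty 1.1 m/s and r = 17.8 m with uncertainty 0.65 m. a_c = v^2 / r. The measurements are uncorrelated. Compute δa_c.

1.53 m/s^2

Products/powers → add relative errors in quadrature, weighted by exponent:
  (2·δv/v)² = (2×0.0909)² = 0.0331;  (-1·δr/r)² = (-1×0.0365)² = 0.00133
δa_c/a_c = √(0.0344) = 0.185
a_c = 8.23 m/s^2, so δa_c = 0.185 × 8.23 = 1.53 m/s^2.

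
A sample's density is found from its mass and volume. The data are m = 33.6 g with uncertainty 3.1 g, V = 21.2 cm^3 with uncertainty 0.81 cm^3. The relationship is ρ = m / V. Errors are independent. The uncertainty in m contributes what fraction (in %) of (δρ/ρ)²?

85.4%

(δρ/ρ)² = (1·δm/m)² + (-1·δV/V)²
  m term: (1×0.0923)² = 0.00851
  V term: (-1×0.0382)² = 0.00146
Total = 0.00997. Share from m = 0.00851/0.00997 = 0.854.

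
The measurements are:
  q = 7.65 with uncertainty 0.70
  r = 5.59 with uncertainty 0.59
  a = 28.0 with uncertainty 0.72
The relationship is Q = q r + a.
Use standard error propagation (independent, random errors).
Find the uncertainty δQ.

Let p = q·r = 42.8. δp/p = √((1·δq/q)² + (1·δr/r)²) = √(0.00837 + 0.0111) = 0.140, so δp = 5.97.
Q = p + a: δQ = √(δp² + δa²) = √(35.7 + 0.518) = 6.02

6.02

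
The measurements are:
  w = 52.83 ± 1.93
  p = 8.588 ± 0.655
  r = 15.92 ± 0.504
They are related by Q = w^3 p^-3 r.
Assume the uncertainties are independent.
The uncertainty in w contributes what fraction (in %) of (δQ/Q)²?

18.4%

(δQ/Q)² = (3·δw/w)² + (-3·δp/p)² + (1·δr/r)²
  w term: (3×0.0365)² = 0.0120
  p term: (-3×0.0763)² = 0.0524
  r term: (1×0.0317)² = 0.00100
Total = 0.0654. Share from w = 0.0120/0.0654 = 0.184.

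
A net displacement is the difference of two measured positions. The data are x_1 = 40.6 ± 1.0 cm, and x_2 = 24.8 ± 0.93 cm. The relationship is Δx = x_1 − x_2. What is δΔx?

Sums and differences: (δΔx)² = Σ (cᵢ δxᵢ)².
  (δx_1)² = 1.00;  (δx_2)² = 0.865
δΔx = √(1.86) = 1.37 cm

1.37 cm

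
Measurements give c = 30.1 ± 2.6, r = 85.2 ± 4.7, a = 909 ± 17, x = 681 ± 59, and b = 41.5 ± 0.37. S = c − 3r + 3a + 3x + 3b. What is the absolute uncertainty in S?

185

Sums and differences: (δS)² = Σ (cᵢ δxᵢ)².
  (δc)² = 6.76;  (3·δr)² = 199;  (3·δa)² = 2600;  (3·δx)² = 31300;  (3·δb)² = 1.23
δS = √(34100) = 185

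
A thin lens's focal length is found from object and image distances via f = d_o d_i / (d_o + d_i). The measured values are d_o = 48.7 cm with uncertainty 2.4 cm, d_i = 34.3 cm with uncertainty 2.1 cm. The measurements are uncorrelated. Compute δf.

∂f/∂d_o = (d_i/(d_o+d_i))² = 0.171;  ∂f/∂d_i = (d_o/(d_o+d_i))² = 0.344
δf = √((∂f/∂d_o · δd_o)² + (∂f/∂d_i · δd_i)²) = √(0.168 + 0.523) = 0.831 cm

0.831 cm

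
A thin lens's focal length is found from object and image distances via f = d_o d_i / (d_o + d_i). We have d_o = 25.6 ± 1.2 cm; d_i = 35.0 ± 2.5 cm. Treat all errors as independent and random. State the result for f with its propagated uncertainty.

14.8 ± 0.599 cm

∂f/∂d_o = (d_i/(d_o+d_i))² = 0.334;  ∂f/∂d_i = (d_o/(d_o+d_i))² = 0.178
δf = √((∂f/∂d_o · δd_o)² + (∂f/∂d_i · δd_i)²) = √(0.160 + 0.199) = 0.599 cm
f = 14.8 cm.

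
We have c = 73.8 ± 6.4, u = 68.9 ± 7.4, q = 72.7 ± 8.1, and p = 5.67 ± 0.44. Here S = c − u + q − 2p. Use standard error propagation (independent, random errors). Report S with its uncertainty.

Absolute uncertainties add in quadrature for a linear combination:
  (δc)² = 41.0;  (δu)² = 54.8;  (δq)² = 65.6;  (2·δp)² = 0.774
δS = √(162) = 12.7
S = 66.3.

66.3 ± 12.7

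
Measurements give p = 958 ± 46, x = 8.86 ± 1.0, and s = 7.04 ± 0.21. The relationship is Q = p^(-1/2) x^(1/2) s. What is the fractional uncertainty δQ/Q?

0.0682

For a monomial Q ∝ p^(-1/2), x^(1/2), s, fractional errors add in quadrature:
  (−½·δp/p)² = (-0.5×0.0480)² = 0.000576;  (½·δx/x)² = (0.5×0.113)² = 0.00318;  (1·δs/s)² = (1×0.0298)² = 0.000890
δQ/Q = √(0.00465) = 0.0682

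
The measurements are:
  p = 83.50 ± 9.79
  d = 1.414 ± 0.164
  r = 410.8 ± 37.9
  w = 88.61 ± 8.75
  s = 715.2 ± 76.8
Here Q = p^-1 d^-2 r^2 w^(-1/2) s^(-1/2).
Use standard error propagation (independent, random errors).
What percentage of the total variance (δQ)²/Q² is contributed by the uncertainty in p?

(δQ/Q)² = (-1·δp/p)² + (-2·δd/d)² + (2·δr/r)² + (−½·δw/w)² + (−½·δs/s)²
  p term: (-1×0.117)² = 0.0137
  d term: (-2×0.116)² = 0.0538
  r term: (2×0.0923)² = 0.0340
  w term: (-0.5×0.0987)² = 0.00244
  s term: (-0.5×0.107)² = 0.00288
Total = 0.107. Share from p = 0.0137/0.107 = 0.129.

12.9%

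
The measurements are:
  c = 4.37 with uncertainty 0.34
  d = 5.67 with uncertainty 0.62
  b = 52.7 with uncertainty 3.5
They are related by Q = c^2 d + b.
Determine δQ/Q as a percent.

Let p = c^2·d = 108. δp/p = √((2·δc/c)² + (1·δd/d)²) = √(0.0242 + 0.0120) = 0.190, so δp = 20.6.
Q = p + b: δQ = √(δp² + δb²) = √(424 + 12.2) = 20.9
Q = 161, so δQ/Q = 20.9/161 = 0.130.

13.0%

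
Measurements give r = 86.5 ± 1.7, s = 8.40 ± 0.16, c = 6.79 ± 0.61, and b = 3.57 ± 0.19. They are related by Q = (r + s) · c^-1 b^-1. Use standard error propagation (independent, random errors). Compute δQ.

0.415

Let u = r + s = 94.9. δu = √(δr² + δs²) = √(2.89 + 0.0256) = 1.71, so δu/u = 0.0180.
Q is then a monomial in u, c, b:
δQ/Q = √((δu/u)² + (-1·δc/c)² + (-1·δb/b)²) = √(0.000324 + 0.00807 + 0.00283) = 0.106
Q = 3.91, so δQ = 0.106 × 3.91 = 0.415.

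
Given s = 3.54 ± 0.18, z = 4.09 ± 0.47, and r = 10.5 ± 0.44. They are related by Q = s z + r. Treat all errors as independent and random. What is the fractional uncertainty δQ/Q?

Let p = s·z = 14.5. δp/p = √((1·δs/s)² + (1·δz/z)²) = √(0.00259 + 0.0132) = 0.126, so δp = 1.82.
Q = p + r: δQ = √(δp² + δr²) = √(3.31 + 0.194) = 1.87
Q = 25.0, so δQ/Q = 1.87/25.0 = 0.0749.

0.0749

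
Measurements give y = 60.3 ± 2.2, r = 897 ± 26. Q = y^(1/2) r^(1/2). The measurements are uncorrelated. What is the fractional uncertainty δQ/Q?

Each factor contributes (exponent × relative error)² to (δQ/Q)²:
  (½·δy/y)² = (0.5×0.0365)² = 0.000333;  (½·δr/r)² = (0.5×0.0290)² = 0.000210
δQ/Q = √(0.000543) = 0.0233

0.0233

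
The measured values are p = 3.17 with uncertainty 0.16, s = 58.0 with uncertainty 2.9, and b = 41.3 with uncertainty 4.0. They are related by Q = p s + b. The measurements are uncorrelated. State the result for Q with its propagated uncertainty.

225 ± 13.7

Let w = p·s = 184. δw/w = √((1·δp/p)² + (1·δs/s)²) = √(0.00255 + 0.00250) = 0.0710, so δw = 13.1.
Q = w + b: δQ = √(δw² + δb²) = √(171 + 16.0) = 13.7
Q = 225.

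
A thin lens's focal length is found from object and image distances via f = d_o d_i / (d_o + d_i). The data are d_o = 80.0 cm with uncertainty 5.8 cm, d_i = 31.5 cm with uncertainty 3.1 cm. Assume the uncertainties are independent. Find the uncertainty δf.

∂f/∂d_o = (d_i/(d_o+d_i))² = 0.0798;  ∂f/∂d_i = (d_o/(d_o+d_i))² = 0.515
δf = √((∂f/∂d_o · δd_o)² + (∂f/∂d_i · δd_i)²) = √(0.214 + 2.55) = 1.66 cm

1.66 cm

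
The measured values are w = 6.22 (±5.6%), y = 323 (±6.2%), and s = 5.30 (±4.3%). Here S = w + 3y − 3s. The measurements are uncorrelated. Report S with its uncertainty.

Each term contributes (cᵢ δxᵢ)² to (δS)²:
  (δw)² = 0.121;  (3·δy)² = 3610;  (3·δs)² = 0.467
δS = √(3610) = 60.1
S = 959.

959 ± 60.1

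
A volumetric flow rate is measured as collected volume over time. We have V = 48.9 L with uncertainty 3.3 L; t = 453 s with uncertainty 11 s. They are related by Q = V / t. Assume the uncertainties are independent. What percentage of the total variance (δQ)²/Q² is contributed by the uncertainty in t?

(δQ/Q)² = (1·δV/V)² + (-1·δt/t)²
  V term: (1×0.0675)² = 0.00455
  t term: (-1×0.0243)² = 0.000590
Total = 0.00514. Share from t = 0.000590/0.00514 = 0.115.

11.5%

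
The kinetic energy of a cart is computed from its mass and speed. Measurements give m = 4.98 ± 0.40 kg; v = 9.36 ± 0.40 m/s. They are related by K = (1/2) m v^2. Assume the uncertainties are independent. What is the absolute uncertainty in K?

25.6 J

Each factor contributes (exponent × relative error)² to (δK/K)²:
  (1·δm/m)² = (1×0.0803)² = 0.00645;  (2·δv/v)² = (2×0.0427)² = 0.00731
δK/K = √(0.0138) = 0.117
K = 218 J, so δK = 0.117 × 218 = 25.6 J.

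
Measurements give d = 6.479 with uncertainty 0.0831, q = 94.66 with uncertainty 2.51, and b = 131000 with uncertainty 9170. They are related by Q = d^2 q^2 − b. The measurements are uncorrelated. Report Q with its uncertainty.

Let p = d^2·q^2 = 376100. δp/p = √((2·δd/d)² + (2·δq/q)²) = √(0.000658 + 0.00281) = 0.0589, so δp = 22200.
Q = p − b: δQ = √(δp² + δb²) = √(4.91e+08 + 8.41e+07) = 24000
Q = 245100.

245100 ± 24000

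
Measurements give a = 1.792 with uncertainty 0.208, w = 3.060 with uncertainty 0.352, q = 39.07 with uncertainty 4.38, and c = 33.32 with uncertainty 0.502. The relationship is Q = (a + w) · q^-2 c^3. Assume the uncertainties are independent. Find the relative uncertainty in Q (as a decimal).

Let u = a + w = 4.852. δu = √(δa² + δw²) = √(0.0433 + 0.124) = 0.409, so δu/u = 0.0843.
Q is then a monomial in u, q, c:
δQ/Q = √((δu/u)² + (-2·δq/q)² + (3·δc/c)²) = √(0.00710 + 0.0503 + 0.00204) = 0.244

0.244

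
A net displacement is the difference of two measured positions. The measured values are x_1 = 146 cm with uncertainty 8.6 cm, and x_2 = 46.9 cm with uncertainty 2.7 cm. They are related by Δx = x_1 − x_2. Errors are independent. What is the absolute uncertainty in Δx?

Absolute uncertainties add in quadrature for a linear combination:
  (δx_1)² = 74.0;  (δx_2)² = 7.29
δΔx = √(81.2) = 9.01 cm

9.01 cm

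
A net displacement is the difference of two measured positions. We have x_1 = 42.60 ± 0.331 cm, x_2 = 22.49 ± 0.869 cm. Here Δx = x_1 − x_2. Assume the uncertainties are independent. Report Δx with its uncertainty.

20.11 ± 0.930 cm

Absolute uncertainties add in quadrature for a linear combination:
  (δx_1)² = 0.110;  (δx_2)² = 0.755
δΔx = √(0.865) = 0.930 cm
Δx = 20.11 cm.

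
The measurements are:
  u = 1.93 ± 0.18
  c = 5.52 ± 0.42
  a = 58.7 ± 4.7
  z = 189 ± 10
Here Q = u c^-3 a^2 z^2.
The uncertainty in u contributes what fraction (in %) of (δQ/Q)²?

(δQ/Q)² = (1·δu/u)² + (-3·δc/c)² + (2·δa/a)² + (2·δz/z)²
  u term: (1×0.0933)² = 0.00870
  c term: (-3×0.0761)² = 0.0521
  a term: (2×0.0801)² = 0.0256
  z term: (2×0.0529)² = 0.0112
Total = 0.0976. Share from u = 0.00870/0.0976 = 0.0891.

8.91%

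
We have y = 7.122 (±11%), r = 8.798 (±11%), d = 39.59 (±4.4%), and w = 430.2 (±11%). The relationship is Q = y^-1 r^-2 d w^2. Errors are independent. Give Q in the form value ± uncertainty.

13290 ± 4420

Products/powers → add relative errors in quadrature, weighted by exponent:
  (-1·δy/y)² = (-1×0.110)² = 0.0121;  (-2·δr/r)² = (-2×0.110)² = 0.0484;  (1·δd/d)² = (1×0.0440)² = 0.00194;  (2·δw/w)² = (2×0.110)² = 0.0484
δQ/Q = √(0.111) = 0.333
Q = 13290, so δQ = 0.333 × 13290 = 4420.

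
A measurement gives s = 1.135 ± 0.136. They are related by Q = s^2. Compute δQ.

0.309

Each factor contributes (exponent × relative error)² to (δQ/Q)²:
  (2·δs/s)² = (2×0.120)² = 0.0574
δQ/Q = √(0.0574) = 0.240
Q = 1.288, so δQ = 0.240 × 1.288 = 0.309.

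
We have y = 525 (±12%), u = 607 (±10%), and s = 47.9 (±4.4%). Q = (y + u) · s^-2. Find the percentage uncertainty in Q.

Let w = y + u = 1130. δw = √(δy² + δu²) = √(3970 + 3680) = 87.5, so δw/w = 0.0773.
Q is then a monomial in w, s:
δQ/Q = √((δw/w)² + (-2·δs/s)²) = √(0.00597 + 0.00774) = 0.117

11.7%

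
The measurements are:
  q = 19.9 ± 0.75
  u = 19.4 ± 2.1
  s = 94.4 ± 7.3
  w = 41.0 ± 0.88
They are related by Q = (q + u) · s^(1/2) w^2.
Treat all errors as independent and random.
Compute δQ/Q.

Let h = q + u = 39.3. δh = √(δq² + δu²) = √(0.562 + 4.41) = 2.23, so δh/h = 0.0567.
Q is then a monomial in h, s, w:
δQ/Q = √((δh/h)² + (½·δs/s)² + (2·δw/w)²) = √(0.00322 + 0.00150 + 0.00184) = 0.0810

0.0810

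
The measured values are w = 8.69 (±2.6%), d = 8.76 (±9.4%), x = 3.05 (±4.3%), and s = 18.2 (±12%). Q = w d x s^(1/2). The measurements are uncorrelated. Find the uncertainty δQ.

121

Products/powers → add relative errors in quadrature, weighted by exponent:
  (1·δw/w)² = (1×0.0260)² = 0.000676;  (1·δd/d)² = (1×0.0940)² = 0.00884;  (1·δx/x)² = (1×0.0430)² = 0.00185;  (½·δs/s)² = (0.5×0.120)² = 0.00360
δQ/Q = √(0.0150) = 0.122
Q = 991, so δQ = 0.122 × 991 = 121.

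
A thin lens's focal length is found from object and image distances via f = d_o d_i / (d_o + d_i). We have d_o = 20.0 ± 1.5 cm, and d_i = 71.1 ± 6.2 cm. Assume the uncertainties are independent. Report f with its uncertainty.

15.6 ± 0.961 cm

∂f/∂d_o = (d_i/(d_o+d_i))² = 0.609;  ∂f/∂d_i = (d_o/(d_o+d_i))² = 0.0482
δf = √((∂f/∂d_o · δd_o)² + (∂f/∂d_i · δd_i)²) = √(0.835 + 0.0893) = 0.961 cm
f = 15.6 cm.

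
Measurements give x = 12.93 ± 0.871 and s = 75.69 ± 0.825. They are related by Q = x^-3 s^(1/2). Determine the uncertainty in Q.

Each factor contributes (exponent × relative error)² to (δQ/Q)²:
  (-3·δx/x)² = (-3×0.0674)² = 0.0408;  (½·δs/s)² = (0.5×0.0109)² = 2.97e-05
δQ/Q = √(0.0409) = 0.202
Q = 0.004025, so δQ = 0.202 × 0.004025 = 0.000814.

0.000814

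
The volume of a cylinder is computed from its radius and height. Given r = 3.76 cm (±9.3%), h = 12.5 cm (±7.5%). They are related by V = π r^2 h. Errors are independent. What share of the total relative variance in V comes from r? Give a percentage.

(δV/V)² = (2·δr/r)² + (1·δh/h)²
  r term: (2×0.0930)² = 0.0346
  h term: (1×0.0750)² = 0.00562
Total = 0.0402. Share from r = 0.0346/0.0402 = 0.860.

86.0%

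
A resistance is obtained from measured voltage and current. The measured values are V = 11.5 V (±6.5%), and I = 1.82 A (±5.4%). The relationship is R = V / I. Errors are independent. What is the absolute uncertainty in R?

0.534 Ω

Each factor contributes (exponent × relative error)² to (δR/R)²:
  (1·δV/V)² = (1×0.0650)² = 0.00423;  (-1·δI/I)² = (-1×0.0540)² = 0.00292
δR/R = √(0.00714) = 0.0845
R = 6.32 Ω, so δR = 0.0845 × 6.32 = 0.534 Ω.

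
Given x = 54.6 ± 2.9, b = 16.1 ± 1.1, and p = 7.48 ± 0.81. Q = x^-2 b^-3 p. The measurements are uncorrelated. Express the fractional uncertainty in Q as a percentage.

25.5%

Products/powers → add relative errors in quadrature, weighted by exponent:
  (-2·δx/x)² = (-2×0.0531)² = 0.0113;  (-3·δb/b)² = (-3×0.0683)² = 0.0420;  (1·δp/p)² = (1×0.108)² = 0.0117
δQ/Q = √(0.0650) = 0.255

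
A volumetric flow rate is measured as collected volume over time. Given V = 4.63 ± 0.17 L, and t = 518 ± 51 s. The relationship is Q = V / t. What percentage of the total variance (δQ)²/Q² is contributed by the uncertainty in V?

12.2%

(δQ/Q)² = (1·δV/V)² + (-1·δt/t)²
  V term: (1×0.0367)² = 0.00135
  t term: (-1×0.0985)² = 0.00969
Total = 0.0110. Share from V = 0.00135/0.0110 = 0.122.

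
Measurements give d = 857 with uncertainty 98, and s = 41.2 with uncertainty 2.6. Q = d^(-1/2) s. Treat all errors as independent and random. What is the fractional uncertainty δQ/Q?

0.0852

Relative error in a monomial: (δQ/Q)² = Σ (nᵢ · δxᵢ/xᵢ)².
  (−½·δd/d)² = (-0.5×0.114)² = 0.00327;  (1·δs/s)² = (1×0.0631)² = 0.00398
δQ/Q = √(0.00725) = 0.0852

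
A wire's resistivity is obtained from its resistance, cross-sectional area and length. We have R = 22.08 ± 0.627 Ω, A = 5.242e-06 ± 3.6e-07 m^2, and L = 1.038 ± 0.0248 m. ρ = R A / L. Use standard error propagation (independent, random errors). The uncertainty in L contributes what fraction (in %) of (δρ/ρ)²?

(δρ/ρ)² = (1·δR/R)² + (1·δA/A)² + (-1·δL/L)²
  R term: (1×0.0284)² = 0.000806
  A term: (1×0.0687)² = 0.00472
  L term: (-1×0.0239)² = 0.000571
Total = 0.00609. Share from L = 0.000571/0.00609 = 0.0937.

9.37%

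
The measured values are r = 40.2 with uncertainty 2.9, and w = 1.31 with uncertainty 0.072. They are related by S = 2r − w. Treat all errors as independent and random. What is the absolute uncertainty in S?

5.80

Sums and differences: (δS)² = Σ (cᵢ δxᵢ)².
  (2·δr)² = 33.6;  (δw)² = 0.00518
δS = √(33.6) = 5.80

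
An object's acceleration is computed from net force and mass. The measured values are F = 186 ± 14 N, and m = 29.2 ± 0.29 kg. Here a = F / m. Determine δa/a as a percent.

a is a product of powers, so relative uncertainties combine in quadrature:
  (1·δF/F)² = (1×0.0753)² = 0.00567;  (-1·δm/m)² = (-1×0.00993)² = 9.86e-05
δa/a = √(0.00576) = 0.0759

7.59%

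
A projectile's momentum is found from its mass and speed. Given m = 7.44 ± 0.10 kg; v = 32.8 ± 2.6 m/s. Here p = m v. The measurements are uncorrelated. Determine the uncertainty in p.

19.6 kg·m/s

Products/powers → add relative errors in quadrature, weighted by exponent:
  (1·δm/m)² = (1×0.0134)² = 0.000181;  (1·δv/v)² = (1×0.0793)² = 0.00628
δp/p = √(0.00646) = 0.0804
p = 244 kg·m/s, so δp = 0.0804 × 244 = 19.6 kg·m/s.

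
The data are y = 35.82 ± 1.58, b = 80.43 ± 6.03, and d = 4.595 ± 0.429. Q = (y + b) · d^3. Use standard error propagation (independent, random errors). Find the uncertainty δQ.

3220

Let u = y + b = 116.2. δu = √(δy² + δb²) = √(2.50 + 36.4) = 6.23, so δu/u = 0.0536.
Q is then a monomial in u, d:
δQ/Q = √((δu/u)² + (3·δd/d)²) = √(0.00288 + 0.0784) = 0.285
Q = 11280, so δQ = 0.285 × 11280 = 3220.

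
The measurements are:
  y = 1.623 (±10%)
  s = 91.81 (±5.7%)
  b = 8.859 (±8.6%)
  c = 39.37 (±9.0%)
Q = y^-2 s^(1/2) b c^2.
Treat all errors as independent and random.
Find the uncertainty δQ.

Each factor contributes (exponent × relative error)² to (δQ/Q)²:
  (-2·δy/y)² = (-2×0.100)² = 0.0400;  (½·δs/s)² = (0.5×0.0570)² = 0.000812;  (1·δb/b)² = (1×0.0860)² = 0.00740;  (2·δc/c)² = (2×0.0900)² = 0.0324
δQ/Q = √(0.0806) = 0.284
Q = 49950, so δQ = 0.284 × 49950 = 14200.

14200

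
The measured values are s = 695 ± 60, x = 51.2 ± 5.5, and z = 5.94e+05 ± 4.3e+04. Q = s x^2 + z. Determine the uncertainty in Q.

4.24e+05

Let p = s·x^2 = 1.82e+06. δp/p = √((1·δs/s)² + (2·δx/x)²) = √(0.00745 + 0.0462) = 0.232, so δp = 4.22e+05.
Q = p + z: δQ = √(δp² + δz²) = √(1.78e+11 + 1.85e+09) = 4.24e+05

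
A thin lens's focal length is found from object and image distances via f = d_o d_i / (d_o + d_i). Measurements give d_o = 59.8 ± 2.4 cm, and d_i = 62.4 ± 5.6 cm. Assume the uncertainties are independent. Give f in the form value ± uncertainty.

30.5 ± 1.48 cm

∂f/∂d_o = (d_i/(d_o+d_i))² = 0.261;  ∂f/∂d_i = (d_o/(d_o+d_i))² = 0.239
δf = √((∂f/∂d_o · δd_o)² + (∂f/∂d_i · δd_i)²) = √(0.392 + 1.80) = 1.48 cm
f = 30.5 cm.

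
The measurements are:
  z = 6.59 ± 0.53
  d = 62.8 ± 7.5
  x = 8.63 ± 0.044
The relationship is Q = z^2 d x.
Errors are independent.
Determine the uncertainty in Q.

4720

Each factor contributes (exponent × relative error)² to (δQ/Q)²:
  (2·δz/z)² = (2×0.0804)² = 0.0259;  (1·δd/d)² = (1×0.119)² = 0.0143;  (1·δx/x)² = (1×0.00510)² = 2.6e-05
δQ/Q = √(0.0402) = 0.200
Q = 23500, so δQ = 0.200 × 23500 = 4720.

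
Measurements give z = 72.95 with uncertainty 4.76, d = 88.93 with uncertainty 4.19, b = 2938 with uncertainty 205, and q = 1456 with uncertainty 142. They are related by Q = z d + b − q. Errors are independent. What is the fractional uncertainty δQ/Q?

Let p = z·d = 6487. δp/p = √((1·δz/z)² + (1·δd/d)²) = √(0.00426 + 0.00222) = 0.0805, so δp = 522.
Q = p + b − q: δQ = √(δp² + δb² + δq²) = √(2.73e+05 + 42000 + 20200) = 579
Q = 7969, so δQ/Q = 579/7969 = 0.0726.

0.0726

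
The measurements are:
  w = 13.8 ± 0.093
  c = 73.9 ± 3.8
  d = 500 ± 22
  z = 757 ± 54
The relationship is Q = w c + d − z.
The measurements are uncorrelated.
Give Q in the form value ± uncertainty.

763 ± 78.7

Let p = w·c = 1020. δp/p = √((1·δw/w)² + (1·δc/c)²) = √(4.54e-05 + 0.00264) = 0.0519, so δp = 52.9.
Q = p + d − z: δQ = √(δp² + δd² + δz²) = √(2800 + 484 + 2920) = 78.7
Q = 763.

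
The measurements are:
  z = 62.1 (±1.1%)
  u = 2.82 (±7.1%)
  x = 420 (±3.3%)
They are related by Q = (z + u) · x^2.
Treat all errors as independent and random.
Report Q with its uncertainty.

Let w = z + u = 64.9. δw = √(δz² + δu²) = √(0.467 + 0.0401) = 0.712, so δw/w = 0.0110.
Q is then a monomial in w, x:
δQ/Q = √((δw/w)² + (2·δx/x)²) = √(0.000120 + 0.00436) = 0.0669
Q = 1.15e+07, so δQ = 0.0669 × 1.15e+07 = 7.66e+05.

(1.15 ± 0.0766) × 10^7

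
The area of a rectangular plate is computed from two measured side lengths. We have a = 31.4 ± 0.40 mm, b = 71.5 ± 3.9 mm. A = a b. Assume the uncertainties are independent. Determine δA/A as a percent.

Relative error in a monomial: (δA/A)² = Σ (nᵢ · δxᵢ/xᵢ)².
  (1·δa/a)² = (1×0.0127)² = 0.000162;  (1·δb/b)² = (1×0.0545)² = 0.00298
δA/A = √(0.00314) = 0.0560

5.60%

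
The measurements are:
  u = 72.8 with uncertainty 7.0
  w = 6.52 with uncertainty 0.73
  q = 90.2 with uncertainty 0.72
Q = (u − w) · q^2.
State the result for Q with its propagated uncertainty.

Let h = u − w = 66.3. δh = √(δu² + δw²) = √(49.0 + 0.533) = 7.04, so δh/h = 0.106.
Q is then a monomial in h, q:
δQ/Q = √((δh/h)² + (2·δq/q)²) = √(0.0113 + 0.000255) = 0.107
Q = 5.39e+05, so δQ = 0.107 × 5.39e+05 = 57900.

(5.39 ± 0.579) × 10^5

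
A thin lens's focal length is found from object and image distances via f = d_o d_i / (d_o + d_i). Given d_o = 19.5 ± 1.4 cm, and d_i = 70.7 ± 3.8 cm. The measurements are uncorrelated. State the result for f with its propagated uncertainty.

∂f/∂d_o = (d_i/(d_o+d_i))² = 0.614;  ∂f/∂d_i = (d_o/(d_o+d_i))² = 0.0467
δf = √((∂f/∂d_o · δd_o)² + (∂f/∂d_i · δd_i)²) = √(0.740 + 0.0315) = 0.878 cm
f = 15.3 cm.

15.3 ± 0.878 cm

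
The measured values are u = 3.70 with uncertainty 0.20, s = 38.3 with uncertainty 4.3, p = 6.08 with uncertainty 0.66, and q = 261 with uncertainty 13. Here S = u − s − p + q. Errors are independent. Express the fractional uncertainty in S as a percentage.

6.22%

Each term contributes (cᵢ δxᵢ)² to (δS)²:
  (δu)² = 0.0400;  (δs)² = 18.5;  (δp)² = 0.436;  (δq)² = 169
δS = √(188) = 13.7
S = 220, so δS/S = 13.7/220 = 0.0622.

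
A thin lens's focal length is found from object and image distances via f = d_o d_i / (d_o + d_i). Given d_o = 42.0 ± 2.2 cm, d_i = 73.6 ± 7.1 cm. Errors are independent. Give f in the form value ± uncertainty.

∂f/∂d_o = (d_i/(d_o+d_i))² = 0.405;  ∂f/∂d_i = (d_o/(d_o+d_i))² = 0.132
δf = √((∂f/∂d_o · δd_o)² + (∂f/∂d_i · δd_i)²) = √(0.795 + 0.878) = 1.29 cm
f = 26.7 cm.

26.7 ± 1.29 cm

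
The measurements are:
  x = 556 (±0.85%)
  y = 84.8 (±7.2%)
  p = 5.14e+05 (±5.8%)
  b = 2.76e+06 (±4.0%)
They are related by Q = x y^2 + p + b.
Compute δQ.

Let w = x·y^2 = 4e+06. δw/w = √((1·δx/x)² + (2·δy/y)²) = √(7.23e-05 + 0.0207) = 0.144, so δw = 5.77e+05.
Q = w + p + b: δQ = √(δw² + δp² + δb²) = √(3.33e+11 + 8.89e+08 + 1.22e+10) = 5.88e+05

5.88e+05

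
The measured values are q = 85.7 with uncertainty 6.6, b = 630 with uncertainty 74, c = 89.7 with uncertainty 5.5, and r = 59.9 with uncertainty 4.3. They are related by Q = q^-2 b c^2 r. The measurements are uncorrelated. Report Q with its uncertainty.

Q is a product of powers, so relative uncertainties combine in quadrature:
  (-2·δq/q)² = (-2×0.0770)² = 0.0237;  (1·δb/b)² = (1×0.117)² = 0.0138;  (2·δc/c)² = (2×0.0613)² = 0.0150;  (1·δr/r)² = (1×0.0718)² = 0.00515
δQ/Q = √(0.0577) = 0.240
Q = 41300, so δQ = 0.240 × 41300 = 9930.

41300 ± 9930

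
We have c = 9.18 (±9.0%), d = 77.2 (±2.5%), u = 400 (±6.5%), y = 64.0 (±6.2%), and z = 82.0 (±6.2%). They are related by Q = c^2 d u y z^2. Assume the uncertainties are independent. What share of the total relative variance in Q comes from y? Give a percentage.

6.81%

(δQ/Q)² = (2·δc/c)² + (1·δd/d)² + (1·δu/u)² + (1·δy/y)² + (2·δz/z)²
  c term: (2×0.0900)² = 0.0324
  d term: (1×0.0250)² = 0.000625
  u term: (1×0.0650)² = 0.00423
  y term: (1×0.0620)² = 0.00384
  z term: (2×0.0620)² = 0.0154
Total = 0.0565. Share from y = 0.00384/0.0565 = 0.0681.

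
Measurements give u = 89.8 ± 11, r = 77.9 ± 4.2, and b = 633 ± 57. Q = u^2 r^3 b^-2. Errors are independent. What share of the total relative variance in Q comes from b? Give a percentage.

27.3%

(δQ/Q)² = (2·δu/u)² + (3·δr/r)² + (-2·δb/b)²
  u term: (2×0.122)² = 0.0600
  r term: (3×0.0539)² = 0.0262
  b term: (-2×0.0900)² = 0.0324
Total = 0.119. Share from b = 0.0324/0.119 = 0.273.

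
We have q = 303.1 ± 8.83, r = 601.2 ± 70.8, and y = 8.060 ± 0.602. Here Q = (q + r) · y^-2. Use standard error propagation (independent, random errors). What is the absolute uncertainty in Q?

Let u = q + r = 904.3. δu = √(δq² + δr²) = √(78.0 + 5010) = 71.3, so δu/u = 0.0789.
Q is then a monomial in u, y:
δQ/Q = √((δu/u)² + (-2·δy/y)²) = √(0.00623 + 0.0223) = 0.169
Q = 13.92, so δQ = 0.169 × 13.92 = 2.35.

2.35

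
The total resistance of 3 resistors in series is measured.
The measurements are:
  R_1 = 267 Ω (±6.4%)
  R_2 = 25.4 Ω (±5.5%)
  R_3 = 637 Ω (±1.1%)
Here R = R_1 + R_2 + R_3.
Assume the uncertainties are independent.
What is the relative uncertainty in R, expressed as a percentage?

For a sum/difference, combine absolute errors in quadrature:
  (δR_1)² = 292;  (δR_2)² = 1.95;  (δR_3)² = 49.1
δR = √(343) = 18.5 Ω
R = 929 Ω, so δR/R = 18.5/929 = 0.0199.

1.99%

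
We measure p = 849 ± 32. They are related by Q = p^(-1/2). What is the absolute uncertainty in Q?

Q ∝ p^(-1/2), so δQ/Q = |−½| · δp/p = 0.5 × 0.0377 = 0.0188.
Q = 0.0343, so δQ = 0.0188 × 0.0343 = 0.000647.

0.000647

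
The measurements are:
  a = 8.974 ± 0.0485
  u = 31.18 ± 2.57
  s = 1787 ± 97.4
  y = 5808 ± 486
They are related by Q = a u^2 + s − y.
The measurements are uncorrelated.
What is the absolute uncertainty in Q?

1520

Let p = a·u^2 = 8724. δp/p = √((1·δa/a)² + (2·δu/u)²) = √(2.92e-05 + 0.0272) = 0.165, so δp = 1440.
Q = p + s − y: δQ = √(δp² + δs² + δy²) = √(2.07e+06 + 9490 + 2.36e+05) = 1520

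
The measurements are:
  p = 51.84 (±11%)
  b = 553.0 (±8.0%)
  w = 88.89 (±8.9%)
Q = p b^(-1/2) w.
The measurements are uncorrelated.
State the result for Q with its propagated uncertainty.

196.0 ± 28.8

Relative error in a monomial: (δQ/Q)² = Σ (nᵢ · δxᵢ/xᵢ)².
  (1·δp/p)² = (1×0.110)² = 0.0121;  (−½·δb/b)² = (-0.5×0.0800)² = 0.00160;  (1·δw/w)² = (1×0.0890)² = 0.00792
δQ/Q = √(0.0216) = 0.147
Q = 196.0, so δQ = 0.147 × 196.0 = 28.8.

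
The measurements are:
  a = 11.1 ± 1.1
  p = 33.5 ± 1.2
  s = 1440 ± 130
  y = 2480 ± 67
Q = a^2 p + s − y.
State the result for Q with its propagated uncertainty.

Let w = a^2·p = 4130. δw/w = √((2·δa/a)² + (1·δp/p)²) = √(0.0393 + 0.00128) = 0.201, so δw = 831.
Q = w + s − y: δQ = √(δw² + δs² + δy²) = √(6.91e+05 + 16900 + 4490) = 844
Q = 3090.

3090 ± 844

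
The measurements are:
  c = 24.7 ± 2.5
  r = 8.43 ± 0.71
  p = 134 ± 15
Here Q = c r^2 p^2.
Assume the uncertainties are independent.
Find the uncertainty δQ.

9.39e+06

Q is a product of powers, so relative uncertainties combine in quadrature:
  (1·δc/c)² = (1×0.101)² = 0.0102;  (2·δr/r)² = (2×0.0842)² = 0.0284;  (2·δp/p)² = (2×0.112)² = 0.0501
δQ/Q = √(0.0887) = 0.298
Q = 3.15e+07, so δQ = 0.298 × 3.15e+07 = 9.39e+06.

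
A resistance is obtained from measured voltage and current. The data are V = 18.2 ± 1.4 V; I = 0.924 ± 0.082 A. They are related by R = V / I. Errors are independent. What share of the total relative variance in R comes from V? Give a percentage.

(δR/R)² = (1·δV/V)² + (-1·δI/I)²
  V term: (1×0.0769)² = 0.00592
  I term: (-1×0.0887)² = 0.00788
Total = 0.0138. Share from V = 0.00592/0.0138 = 0.429.

42.9%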